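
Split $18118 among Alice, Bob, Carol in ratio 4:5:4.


Total parts = 4 + 5 + 4 = 13
Alice: 18118 × 4/13 = 5574.77
Bob: 18118 × 5/13 = 6968.46
Carol: 18118 × 4/13 = 5574.77
= Alice: $5574.77, Bob: $6968.46, Carol: $5574.77

Alice: $5574.77, Bob: $6968.46, Carol: $5574.77


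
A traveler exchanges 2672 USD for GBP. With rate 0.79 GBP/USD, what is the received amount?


Amount × rate = 2672 × 0.79
= 2110.88 GBP

2110.88 GBP


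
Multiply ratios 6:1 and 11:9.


Compound ratio = (6×11) : (1×9)
= 66:9
GCD = 3
= 22:3

22:3


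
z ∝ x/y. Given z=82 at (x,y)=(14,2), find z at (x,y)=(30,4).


z = k·x/y
Solve for k using the known point: k = z·y/x = 82×2/14 = 164/14 ≈ 11.7143
Now evaluate at x=30, y=4:
z = k × 30 / 4 = (164 × 30) / (14 × 4) = 4920/56
≈ 87.8571

87.8571


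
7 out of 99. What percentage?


Percentage = (part / whole) × 100
= (7 / 99) × 100
≈ 7.07%

7.07%


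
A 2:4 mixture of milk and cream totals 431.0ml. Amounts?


Total parts = 2 + 4 = 6
milk: 431.0 × 2/6 = 143.7ml
cream: 431.0 × 4/6 = 287.3ml
= 143.7ml and 287.3ml

143.7ml and 287.3ml


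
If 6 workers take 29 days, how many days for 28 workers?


Inverse proportion: x × y = constant
k = 6 × 29 = 174
y₂ = k / 28 = 174 / 28
= 6.21

6.21


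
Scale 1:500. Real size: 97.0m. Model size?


Model size = real / scale
= 97.0 / 500
= 0.1940 m

0.1940 m


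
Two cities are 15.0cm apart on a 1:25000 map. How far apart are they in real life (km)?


Real distance = map distance × scale
= 15.0cm × 25000
= 375000 cm = 3750.0 m
= 3.750 km

3.750 km


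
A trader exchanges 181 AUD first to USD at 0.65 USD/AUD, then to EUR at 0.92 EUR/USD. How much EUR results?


Step 1: 181 AUD × 0.65 = 117.65 USD
Step 2: 117.65 USD × 0.92 = 108.24 EUR
Implied rate AUD→EUR = 0.65 × 0.92 = 0.5980
= 108.24 EUR

108.24 EUR


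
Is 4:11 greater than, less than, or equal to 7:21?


4/11 = 0.3636
7/21 = 0.3333
0.3636 > 0.3333, so 4:11 is greater
= greater than

greater than


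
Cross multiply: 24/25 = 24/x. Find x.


Cross multiply: 24 × x = 25 × 24
24x = 600
x = 600 / 24
= 25.00

25.00


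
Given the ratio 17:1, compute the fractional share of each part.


Total parts = 17 + 1 = 18
First part: 17/18 = 17/18
Second part: 1/18 = 1/18
= 17/18 and 1/18

17/18 and 1/18


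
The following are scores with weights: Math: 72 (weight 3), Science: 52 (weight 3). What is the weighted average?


Numerator = 72×3 + 52×3
= 216 + 156
= 372
Total weight = 6
Weighted avg = 372/6
= 62.00

62.00


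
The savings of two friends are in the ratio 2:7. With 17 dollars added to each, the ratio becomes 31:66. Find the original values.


Let A = 2k, B = 7k.
(2k + 17) / (7k + 17) = 31/66
Cross-multiply: 66(2k + 17) = 31(7k + 17)
132k + 1122 = 217k + 527
132k - 217k = 527 - 1122
-85k = -595
k = -595/-85 = 7
A = 2×7 = 14, B = 7×7 = 49
= A = 14, B = 49

A = 14, B = 49


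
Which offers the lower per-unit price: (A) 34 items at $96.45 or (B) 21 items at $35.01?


Deal A: $96.45/34 = $2.8368/unit
Deal B: $35.01/21 = $1.6671/unit
B is cheaper per unit
= Deal B

Deal B


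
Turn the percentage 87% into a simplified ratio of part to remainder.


87% means 87 parts out of 100; remainder = 13
Part : remainder = 87:13
GCD = 1
= 87:13

87:13


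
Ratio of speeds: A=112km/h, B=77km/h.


Ratio = 112:77
GCD = 7
Simplified = 16:11
Time ratio (same distance) = 11:16
Speed ratio = 16:11

16:11


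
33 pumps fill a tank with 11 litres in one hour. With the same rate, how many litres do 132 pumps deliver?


Direct proportion: y/x = constant
k = 11/33 ≈ 0.3333
y₂ = k × 132 = 11 × 132 / 33 = 1452/33
= 44.00

44.00


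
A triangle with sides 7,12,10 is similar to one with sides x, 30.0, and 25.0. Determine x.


Scale factor = 30.0/12 = 2.5
Missing side = 7 × 2.5
= 17.5

17.5


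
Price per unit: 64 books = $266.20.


Unit rate = total / quantity
= 266.20 / 64
= $4.16 per unit

$4.16 per unit


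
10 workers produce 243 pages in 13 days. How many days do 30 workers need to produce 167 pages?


Days ∝ work / workers, so d₂ = d₁ × (m₁/m₂) × (w₂/w₁)
Workers factor (inverse): 10/30 ≈ 0.3333
Work factor (direct): 167/243 ≈ 0.6872
d₂ = 13 × 10/30 × 167/243 = (13 × 10 × 167) / (30 × 243) = 21710/7290
≈ 2.98 days

2.98 days


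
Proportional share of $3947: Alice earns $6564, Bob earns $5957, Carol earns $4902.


Total income = 6564 + 5957 + 4902 = $17423
Alice: $3947 × 6564/17423 = $1487.01
Bob: $3947 × 5957/17423 = $1349.50
Carol: $3947 × 4902/17423 = $1110.50
= Alice: $1487.01, Bob: $1349.50, Carol: $1110.50

Alice: $1487.01, Bob: $1349.50, Carol: $1110.50


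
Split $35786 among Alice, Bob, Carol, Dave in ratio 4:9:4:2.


Total parts = 4 + 9 + 4 + 2 = 19
Alice: 35786 × 4/19 = 7533.89
Bob: 35786 × 9/19 = 16951.26
Carol: 35786 × 4/19 = 7533.89
Dave: 35786 × 2/19 = 3766.95
= Alice: $7533.89, Bob: $16951.26, Carol: $7533.89, Dave: $3766.95

Alice: $7533.89, Bob: $16951.26, Carol: $7533.89, Dave: $3766.95


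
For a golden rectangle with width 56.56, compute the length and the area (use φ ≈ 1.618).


φ = (1 + √5) / 2 ≈ 1.618
Length = width × φ = 56.56 × 1.618 = 91.51408
≈ 91.51
Area = width × length = 56.56 × 91.51408 = 5176.0363648 ≈ 5176.04
= Length: 91.51, Area: 5176.04

Length: 91.51, Area: 5176.04


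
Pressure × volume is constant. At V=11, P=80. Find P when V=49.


Inverse proportion: x × y = constant
k = 11 × 80 = 880
y₂ = k / 49 = 880 / 49
= 17.96

17.96


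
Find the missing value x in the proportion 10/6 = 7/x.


Cross multiply: 10 × x = 6 × 7
10x = 42
x = 42 / 10
= 4.20

4.20


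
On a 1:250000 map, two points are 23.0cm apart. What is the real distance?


Real distance = map distance × scale
= 23.0cm × 250000
= 5750000 cm = 57500.0 m
= 57.500 km

57.500 km


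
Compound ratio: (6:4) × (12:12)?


Compound ratio = (6×12) : (4×12)
= 72:48
GCD = 24
= 3:2

3:2


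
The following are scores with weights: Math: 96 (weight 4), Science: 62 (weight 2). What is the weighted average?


Numerator = 96×4 + 62×2
= 384 + 124
= 508
Total weight = 6
Weighted avg = 508/6
= 84.67

84.67


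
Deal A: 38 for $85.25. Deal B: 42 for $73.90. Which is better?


Deal A: $85.25/38 = $2.2434/unit
Deal B: $73.90/42 = $1.7595/unit
B is cheaper per unit
= Deal B

Deal B


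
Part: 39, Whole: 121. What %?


Percentage = (part / whole) × 100
= (39 / 121) × 100
≈ 32.23%

32.23%


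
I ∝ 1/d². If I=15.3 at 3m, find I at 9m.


I₁d₁² = I₂d₂²
I₂ = I₁ × (d₁/d₂)²
= 15.3 × (3/9)²
= 15.3 × 9/81
= 137.7/81
= 1.7000

1.7000


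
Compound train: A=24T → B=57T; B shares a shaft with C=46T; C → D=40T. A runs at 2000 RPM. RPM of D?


Stage 1: RPM_B = RPM_A × t_A/t_B = 2000 × 24/57 = 48000/57 ≈ 842.11
B and C share a shaft → RPM_C = RPM_B
Stage 2: RPM_D = RPM_C × t_C/t_D = RPM_A × (t_A×t_C)/(t_B×t_D)
Overall ratio = (24×46)/(57×40) = 1104/2280
RPM_D = 2000 × 1104/2280 = 2208000/2280
≈ 968.42 RPM

968.42 RPM


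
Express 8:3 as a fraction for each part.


Total parts = 8 + 3 = 11
First part: 8/11 = 8/11
Second part: 3/11 = 3/11
= 8/11 and 3/11

8/11 and 3/11


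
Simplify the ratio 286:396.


GCD(286, 396) = 22
286/22 : 396/22
= 13:18

13:18


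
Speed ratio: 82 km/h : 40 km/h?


Ratio = 82:40
GCD = 2
Simplified = 41:20
Time ratio (same distance) = 20:41
Speed ratio = 41:20

41:20


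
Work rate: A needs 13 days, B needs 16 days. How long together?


Rate of A = 1/13 per day
Rate of B = 1/16 per day
Combined rate = 1/13 + 1/16 = 29/208 ≈ 0.1394 per day
Days = 1 / combined rate = 208/29
≈ 7.17 days

7.17 days


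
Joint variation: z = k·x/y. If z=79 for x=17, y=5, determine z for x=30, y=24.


z = k·x/y
Solve for k using the known point: k = z·y/x = 79×5/17 = 395/17 ≈ 23.2353
Now evaluate at x=30, y=24:
z = k × 30 / 24 = (395 × 30) / (17 × 24) = 11850/408
≈ 29.0441

29.0441


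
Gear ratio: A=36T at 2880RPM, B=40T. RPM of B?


Gear ratio = 36:40 = 9:10
RPM_B = RPM_A × (teeth_A / teeth_B)
= 2880 × (36/40)
= 2592.0 RPM

2592.0 RPM


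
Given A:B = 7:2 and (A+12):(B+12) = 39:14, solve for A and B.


Let A = 7k, B = 2k.
(7k + 12) / (2k + 12) = 39/14
Cross-multiply: 14(7k + 12) = 39(2k + 12)
98k + 168 = 78k + 468
98k - 78k = 468 - 168
20k = 300
k = 300/20 = 15
A = 7×15 = 105, B = 2×15 = 30
= A = 105, B = 30

A = 105, B = 30


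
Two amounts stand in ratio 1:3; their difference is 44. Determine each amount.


Let A = 1k, B = 3k.
3k - 1k = 44
2k = 44 → k = 44/2 = 22
A = 1×22 = 22, B = 3×22 = 66
= A = 22, B = 66

A = 22, B = 66


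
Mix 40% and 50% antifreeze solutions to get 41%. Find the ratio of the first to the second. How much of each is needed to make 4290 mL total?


Let x parts of 40% mix with y parts of 50%.
40x + 50y = 41(x + y)
40x + 50y = 41x + 41y
x(40 - 41) = y(41 - 50)
x/y = (50 - 41)/(41 - 40) = 9/1
Simplify: 9:1
Total parts = 10; one part = 4290/10 = 429.00 mL
40% solution: 9×429.00 = 3861.00 mL
50% solution: 1×429.00 = 429.00 mL
= ratio 9:1; 3861.00 mL and 429.00 mL

ratio 9:1; 3861.00 mL and 429.00 mL


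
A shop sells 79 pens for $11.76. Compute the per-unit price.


Unit rate = total / quantity
= 11.76 / 79
= $0.15 per unit

$0.15 per unit


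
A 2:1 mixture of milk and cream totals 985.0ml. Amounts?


Total parts = 2 + 1 = 3
milk: 985.0 × 2/3 = 656.7ml
cream: 985.0 × 1/3 = 328.3ml
= 656.7ml and 328.3ml

656.7ml and 328.3ml


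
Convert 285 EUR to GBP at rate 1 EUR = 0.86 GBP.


Amount × rate = 285 × 0.86
= 245.10 GBP

245.10 GBP


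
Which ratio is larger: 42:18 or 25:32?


42/18 = 2.3333
25/32 = 0.7812
2.3333 > 0.7812, so 42:18 is greater
= 42:18

42:18


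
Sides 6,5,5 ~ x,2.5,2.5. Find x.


Scale factor = 2.5/5 = 0.5
Missing side = 6 × 0.5
= 3.0

3.0


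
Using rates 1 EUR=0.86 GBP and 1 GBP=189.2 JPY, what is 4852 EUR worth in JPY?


Step 1: 4852 EUR × 0.86 = 4172.72 GBP
Step 2: 4172.72 GBP × 189.2 = 789478.62 JPY
Implied rate EUR→JPY = 0.86 × 189.2 = 162.7120
= 789478.62 JPY

789478.62 JPY


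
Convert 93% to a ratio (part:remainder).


93% means 93 parts out of 100; remainder = 7
Part : remainder = 93:7
GCD = 1
= 93:7

93:7


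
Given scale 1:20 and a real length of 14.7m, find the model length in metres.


Model size = real / scale
= 14.7 / 20
= 0.7350 m

0.7350 m


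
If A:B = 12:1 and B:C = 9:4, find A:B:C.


Match B: multiply A:B by 9 → 108:9
Multiply B:C by 1 → 9:4
Combined: 108:9:4
GCD = 1
= 108:9:4

108:9:4


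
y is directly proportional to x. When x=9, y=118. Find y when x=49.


Direct proportion: y/x = constant
k = 118/9 ≈ 13.1111
y₂ = k × 49 = 118 × 49 / 9 = 5782/9
≈ 642.44

642.44


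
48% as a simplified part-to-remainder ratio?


48% means 48 parts out of 100; remainder = 52
Part : remainder = 48:52
GCD = 4
= 12:13

12:13


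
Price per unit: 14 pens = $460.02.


Unit rate = total / quantity
= 460.02 / 14
= $32.86 per unit

$32.86 per unit


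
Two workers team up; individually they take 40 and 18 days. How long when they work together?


Rate of A = 1/40 per day
Rate of B = 1/18 per day
Combined rate = 1/40 + 1/18 = 58/720 ≈ 0.0806 per day
Days = 1 / combined rate = 720/58
≈ 12.41 days

12.41 days


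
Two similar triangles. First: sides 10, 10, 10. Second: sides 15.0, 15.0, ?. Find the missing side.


Scale factor = 15.0/10 = 1.5
Missing side = 10 × 1.5
= 15.0

15.0


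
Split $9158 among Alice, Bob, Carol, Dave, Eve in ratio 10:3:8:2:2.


Total parts = 10 + 3 + 8 + 2 + 2 = 25
Alice: 9158 × 10/25 = 3663.20
Bob: 9158 × 3/25 = 1098.96
Carol: 9158 × 8/25 = 2930.56
Dave: 9158 × 2/25 = 732.64
Eve: 9158 × 2/25 = 732.64
= Alice: $3663.20, Bob: $1098.96, Carol: $2930.56, Dave: $732.64, Eve: $732.64

Alice: $3663.20, Bob: $1098.96, Carol: $2930.56, Dave: $732.64, Eve: $732.64


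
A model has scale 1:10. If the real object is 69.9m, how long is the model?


Model size = real / scale
= 69.9 / 10
= 6.9900 m

6.9900 m


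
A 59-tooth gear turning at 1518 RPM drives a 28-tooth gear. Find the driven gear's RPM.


Gear ratio = 59:28 = 59:28
RPM_B = RPM_A × (teeth_A / teeth_B)
= 1518 × (59/28)
= 3198.6 RPM

3198.6 RPM


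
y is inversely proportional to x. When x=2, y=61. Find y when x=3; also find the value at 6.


Inverse proportion: x × y = constant
k = 2 × 61 = 122
At x=3: k/3 = 40.67
At x=6: k/6 = 20.33
= 40.67 and 20.33

40.67 and 20.33


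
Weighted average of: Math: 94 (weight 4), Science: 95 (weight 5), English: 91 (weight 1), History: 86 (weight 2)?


Numerator = 94×4 + 95×5 + 91×1 + 86×2
= 376 + 475 + 91 + 172
= 1114
Total weight = 12
Weighted avg = 1114/12
= 92.83

92.83


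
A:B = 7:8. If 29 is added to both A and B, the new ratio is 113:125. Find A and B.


Let A = 7k, B = 8k.
(7k + 29) / (8k + 29) = 113/125
Cross-multiply: 125(7k + 29) = 113(8k + 29)
875k + 3625 = 904k + 3277
875k - 904k = 3277 - 3625
-29k = -348
k = -348/-29 = 12
A = 7×12 = 84, B = 8×12 = 96
= A = 84, B = 96

A = 84, B = 96


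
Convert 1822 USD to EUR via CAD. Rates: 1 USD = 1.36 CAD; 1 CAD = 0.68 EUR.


Step 1: 1822 USD × 1.36 = 2477.92 CAD
Step 2: 2477.92 CAD × 0.68 = 1684.99 EUR
Implied rate USD→EUR = 1.36 × 0.68 = 0.9248
= 1684.99 EUR

1684.99 EUR


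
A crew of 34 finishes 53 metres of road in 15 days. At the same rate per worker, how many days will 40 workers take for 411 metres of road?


Days ∝ work / workers, so d₂ = d₁ × (m₁/m₂) × (w₂/w₁)
Workers factor (inverse): 34/40 = 0.8500
Work factor (direct): 411/53 ≈ 7.7547
d₂ = 15 × 34/40 × 411/53 = (15 × 34 × 411) / (40 × 53) = 209610/2120
≈ 98.87 days

98.87 days


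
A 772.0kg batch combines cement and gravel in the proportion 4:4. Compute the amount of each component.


Total parts = 4 + 4 = 8
cement: 772.0 × 4/8 = 386.0kg
gravel: 772.0 × 4/8 = 386.0kg
= 386.0kg and 386.0kg

386.0kg and 386.0kg


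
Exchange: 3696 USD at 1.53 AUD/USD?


Amount × rate = 3696 × 1.53
= 5654.88 AUD

5654.88 AUD


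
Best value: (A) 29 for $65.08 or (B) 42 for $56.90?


Deal A: $65.08/29 = $2.2441/unit
Deal B: $56.90/42 = $1.3548/unit
B is cheaper per unit
= Deal B

Deal B


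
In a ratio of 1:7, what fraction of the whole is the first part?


Total parts = 1 + 7 = 8
First part: 1/8 = 1/8
= 1/8

1/8


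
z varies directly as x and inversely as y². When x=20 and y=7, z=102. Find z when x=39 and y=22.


z = k·x/y²
Solve for k using the known point: k = z·y²/x = 102×49/20 = 4998/20 = 249.9000
Now evaluate at x=39, y=22:
z = k × 39 / 484 = (4998 × 39) / (20 × 484) = 194922/9680
≈ 20.1366

20.1366


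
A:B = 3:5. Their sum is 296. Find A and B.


Let A = 3k, B = 5k.
3k + 5k = 296
8k = 296 → k = 296/8 = 37
A = 3×37 = 111, B = 5×37 = 185
= A = 111, B = 185

A = 111, B = 185


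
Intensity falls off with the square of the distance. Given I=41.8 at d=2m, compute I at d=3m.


I₁d₁² = I₂d₂²
I₂ = I₁ × (d₁/d₂)²
= 41.8 × (2/3)²
= 41.8 × 4/9
= 167.2/9
≈ 18.5778

18.5778


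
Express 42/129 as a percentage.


Percentage = (part / whole) × 100
= (42 / 129) × 100
≈ 32.56%

32.56%


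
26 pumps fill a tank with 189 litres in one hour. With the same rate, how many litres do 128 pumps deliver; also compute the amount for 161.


Direct proportion: y/x = constant
k = 189/26 ≈ 7.2692
y at x=128: k × 128 = 189 × 128 / 26 = 24192/26 ≈ 930.46
y at x=161: k × 161 = 189 × 161 / 26 = 30429/26 ≈ 1170.35
= 930.46 and 1170.35

930.46 and 1170.35


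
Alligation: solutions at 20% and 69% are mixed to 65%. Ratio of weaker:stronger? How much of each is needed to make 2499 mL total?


Let x parts of 20% mix with y parts of 69%.
20x + 69y = 65(x + y)
20x + 69y = 65x + 65y
x(20 - 65) = y(65 - 69)
x/y = (69 - 65)/(65 - 20) = 4/45
Simplify: 4:45
Total parts = 49; one part = 2499/49 = 51.00 mL
20% solution: 4×51.00 = 204.00 mL
69% solution: 45×51.00 = 2295.00 mL
= ratio 4:45; 204.00 mL and 2295.00 mL

ratio 4:45; 204.00 mL and 2295.00 mL


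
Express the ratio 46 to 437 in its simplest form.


GCD(46, 437) = 23
46/23 : 437/23
= 2:19

2:19


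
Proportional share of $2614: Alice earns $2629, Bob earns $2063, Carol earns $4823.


Total income = 2629 + 2063 + 4823 = $9515
Alice: $2614 × 2629/9515 = $722.25
Bob: $2614 × 2063/9515 = $566.76
Carol: $2614 × 4823/9515 = $1324.99
= Alice: $722.25, Bob: $566.76, Carol: $1324.99

Alice: $722.25, Bob: $566.76, Carol: $1324.99


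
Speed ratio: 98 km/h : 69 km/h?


Ratio = 98:69
GCD = 1
Simplified = 98:69
Time ratio (same distance) = 69:98
Speed ratio = 98:69

98:69


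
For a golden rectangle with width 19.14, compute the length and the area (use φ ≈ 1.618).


φ = (1 + √5) / 2 ≈ 1.618
Length = width × φ = 19.14 × 1.618 = 30.96852
≈ 30.97
Area = width × length = 19.14 × 30.96852 = 592.7374728 ≈ 592.74
= Length: 30.97, Area: 592.74

Length: 30.97, Area: 592.74


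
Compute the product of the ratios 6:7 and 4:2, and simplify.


Compound ratio = (6×4) : (7×2)
= 24:14
GCD = 2
= 12:7

12:7


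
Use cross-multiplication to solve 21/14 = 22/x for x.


Cross multiply: 21 × x = 14 × 22
21x = 308
x = 308 / 21
= 14.67

14.67


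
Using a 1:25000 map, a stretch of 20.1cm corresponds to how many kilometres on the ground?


Real distance = map distance × scale
= 20.1cm × 25000
= 502500 cm = 5025.0 m
= 5.025 km

5.025 km


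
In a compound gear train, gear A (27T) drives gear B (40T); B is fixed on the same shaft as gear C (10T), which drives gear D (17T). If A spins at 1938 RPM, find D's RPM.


Stage 1: RPM_B = RPM_A × t_A/t_B = 1938 × 27/40 = 52326/40 = 1308.15
B and C share a shaft → RPM_C = RPM_B
Stage 2: RPM_D = RPM_C × t_C/t_D = RPM_A × (t_A×t_C)/(t_B×t_D)
Overall ratio = (27×10)/(40×17) = 270/680
RPM_D = 1938 × 270/680 = 523260/680
= 769.50 RPM

769.50 RPM


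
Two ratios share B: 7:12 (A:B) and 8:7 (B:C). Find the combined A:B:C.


Match B: multiply A:B by 8 → 56:96
Multiply B:C by 12 → 96:84
Combined: 56:96:84
GCD = 4
= 14:24:21

14:24:21


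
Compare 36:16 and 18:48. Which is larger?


36/16 = 2.2500
18/48 = 0.3750
2.2500 > 0.3750, so 36:16 is greater
= 36:16

36:16


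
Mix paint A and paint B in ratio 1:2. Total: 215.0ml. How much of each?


Total parts = 1 + 2 = 3
paint A: 215.0 × 1/3 = 71.7ml
paint B: 215.0 × 2/3 = 143.3ml
= 71.7ml and 143.3ml

71.7ml and 143.3ml


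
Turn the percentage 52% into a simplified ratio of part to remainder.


52% means 52 parts out of 100; remainder = 48
Part : remainder = 52:48
GCD = 4
= 13:12

13:12


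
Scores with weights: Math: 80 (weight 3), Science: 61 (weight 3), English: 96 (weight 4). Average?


Numerator = 80×3 + 61×3 + 96×4
= 240 + 183 + 384
= 807
Total weight = 10
Weighted avg = 807/10
= 80.70

80.70


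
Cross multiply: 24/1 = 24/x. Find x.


Cross multiply: 24 × x = 1 × 24
24x = 24
x = 24 / 24
= 1.00

1.00


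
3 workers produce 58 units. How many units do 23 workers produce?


Direct proportion: y/x = constant
k = 58/3 ≈ 19.3333
y₂ = k × 23 = 58 × 23 / 3 = 1334/3
≈ 444.67

444.67


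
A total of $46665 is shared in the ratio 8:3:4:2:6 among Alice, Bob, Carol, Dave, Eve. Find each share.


Total parts = 8 + 3 + 4 + 2 + 6 = 23
Alice: 46665 × 8/23 = 16231.30
Bob: 46665 × 3/23 = 6086.74
Carol: 46665 × 4/23 = 8115.65
Dave: 46665 × 2/23 = 4057.83
Eve: 46665 × 6/23 = 12173.48
= Alice: $16231.30, Bob: $6086.74, Carol: $8115.65, Dave: $4057.83, Eve: $12173.48

Alice: $16231.30, Bob: $6086.74, Carol: $8115.65, Dave: $4057.83, Eve: $12173.48


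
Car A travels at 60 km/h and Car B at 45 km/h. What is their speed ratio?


Ratio = 60:45
GCD = 15
Simplified = 4:3
Time ratio (same distance) = 3:4
Speed ratio = 4:3

4:3


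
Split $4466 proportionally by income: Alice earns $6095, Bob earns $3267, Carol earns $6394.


Total income = 6095 + 3267 + 6394 = $15756
Alice: $4466 × 6095/15756 = $1727.61
Bob: $4466 × 3267/15756 = $926.02
Carol: $4466 × 6394/15756 = $1812.36
= Alice: $1727.61, Bob: $926.02, Carol: $1812.36

Alice: $1727.61, Bob: $926.02, Carol: $1812.36


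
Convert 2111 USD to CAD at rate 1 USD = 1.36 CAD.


Amount × rate = 2111 × 1.36
= 2870.96 CAD

2870.96 CAD


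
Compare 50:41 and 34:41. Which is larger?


50/41 = 1.2195
34/41 = 0.8293
1.2195 > 0.8293, so 50:41 is greater
= 50:41

50:41


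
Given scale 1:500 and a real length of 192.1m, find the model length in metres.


Model size = real / scale
= 192.1 / 500
= 0.3842 m

0.3842 m


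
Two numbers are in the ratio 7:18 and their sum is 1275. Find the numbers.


Let A = 7k, B = 18k.
7k + 18k = 1275
25k = 1275 → k = 1275/25 = 51
A = 7×51 = 357, B = 18×51 = 918
= A = 357, B = 918

A = 357, B = 918


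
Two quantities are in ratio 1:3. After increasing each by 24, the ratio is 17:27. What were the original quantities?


Let A = 1k, B = 3k.
(1k + 24) / (3k + 24) = 17/27
Cross-multiply: 27(1k + 24) = 17(3k + 24)
27k + 648 = 51k + 408
27k - 51k = 408 - 648
-24k = -240
k = -240/-24 = 10
A = 1×10 = 10, B = 3×10 = 30
= A = 10, B = 30

A = 10, B = 30


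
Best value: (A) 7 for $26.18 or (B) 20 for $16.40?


Deal A: $26.18/7 = $3.7400/unit
Deal B: $16.40/20 = $0.8200/unit
B is cheaper per unit
= Deal B

Deal B


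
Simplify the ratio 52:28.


GCD(52, 28) = 4
52/4 : 28/4
= 13:7

13:7


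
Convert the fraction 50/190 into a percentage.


Percentage = (part / whole) × 100
= (50 / 190) × 100
≈ 26.32%

26.32%


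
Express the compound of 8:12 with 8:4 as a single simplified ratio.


Compound ratio = (8×8) : (12×4)
= 64:48
GCD = 16
= 4:3

4:3


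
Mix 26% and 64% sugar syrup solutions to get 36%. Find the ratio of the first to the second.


Let x parts of 26% mix with y parts of 64%.
26x + 64y = 36(x + y)
26x + 64y = 36x + 36y
x(26 - 36) = y(36 - 64)
x/y = (64 - 36)/(36 - 26) = 28/10
Simplify: 14:5
= 14:5

14:5


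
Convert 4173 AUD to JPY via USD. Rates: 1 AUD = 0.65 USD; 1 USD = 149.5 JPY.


Step 1: 4173 AUD × 0.65 = 2712.45 USD
Step 2: 2712.45 USD × 149.5 = 405511.28 JPY
Implied rate AUD→JPY = 0.65 × 149.5 = 97.1750
= 405511.28 JPY

405511.28 JPY


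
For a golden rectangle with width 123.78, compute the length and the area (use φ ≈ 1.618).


φ = (1 + √5) / 2 ≈ 1.618
Length = width × φ = 123.78 × 1.618 = 200.27604
≈ 200.28
Area = width × length = 123.78 × 200.27604 = 24790.1682312 ≈ 24790.17
= Length: 200.28, Area: 24790.17

Length: 200.28, Area: 24790.17


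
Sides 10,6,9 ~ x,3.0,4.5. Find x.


Scale factor = 3.0/6 = 0.5
Missing side = 10 × 0.5
= 5.0

5.0


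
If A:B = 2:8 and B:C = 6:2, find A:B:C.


Match B: multiply A:B by 6 → 12:48
Multiply B:C by 8 → 48:16
Combined: 12:48:16
GCD = 4
= 3:12:4

3:12:4


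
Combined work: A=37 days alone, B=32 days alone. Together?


Rate of A = 1/37 per day
Rate of B = 1/32 per day
Combined rate = 1/37 + 1/32 = 69/1184 ≈ 0.0583 per day
Days = 1 / combined rate = 1184/69
≈ 17.16 days

17.16 days


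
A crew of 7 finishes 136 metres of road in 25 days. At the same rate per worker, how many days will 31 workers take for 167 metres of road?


Days ∝ work / workers, so d₂ = d₁ × (m₁/m₂) × (w₂/w₁)
Workers factor (inverse): 7/31 ≈ 0.2258
Work factor (direct): 167/136 ≈ 1.2279
d₂ = 25 × 7/31 × 167/136 = (25 × 7 × 167) / (31 × 136) = 29225/4216
≈ 6.93 days

6.93 days


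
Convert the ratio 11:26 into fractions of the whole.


Total parts = 11 + 26 = 37
First part: 11/37 = 11/37
Second part: 26/37 = 26/37
= 11/37 and 26/37

11/37 and 26/37


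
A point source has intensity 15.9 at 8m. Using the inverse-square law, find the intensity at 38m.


I₁d₁² = I₂d₂²
I₂ = I₁ × (d₁/d₂)²
= 15.9 × (8/38)²
= 15.9 × 64/1444
= 1017.6/1444
≈ 0.7047

0.7047


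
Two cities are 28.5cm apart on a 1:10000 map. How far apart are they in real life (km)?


Real distance = map distance × scale
= 28.5cm × 10000
= 285000 cm = 2850.0 m
= 2.850 km

2.850 km


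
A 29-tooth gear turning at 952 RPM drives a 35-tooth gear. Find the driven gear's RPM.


Gear ratio = 29:35 = 29:35
RPM_B = RPM_A × (teeth_A / teeth_B)
= 952 × (29/35)
= 788.8 RPM

788.8 RPM


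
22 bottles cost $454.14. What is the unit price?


Unit rate = total / quantity
= 454.14 / 22
= $20.64 per unit

$20.64 per unit


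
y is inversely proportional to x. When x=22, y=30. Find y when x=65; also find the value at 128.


Inverse proportion: x × y = constant
k = 22 × 30 = 660
At x=65: k/65 = 10.15
At x=128: k/128 = 5.16
= 10.15 and 5.16

10.15 and 5.16


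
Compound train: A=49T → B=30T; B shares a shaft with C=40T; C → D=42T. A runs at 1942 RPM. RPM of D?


Stage 1: RPM_B = RPM_A × t_A/t_B = 1942 × 49/30 = 95158/30 ≈ 3171.93
B and C share a shaft → RPM_C = RPM_B
Stage 2: RPM_D = RPM_C × t_C/t_D = RPM_A × (t_A×t_C)/(t_B×t_D)
Overall ratio = (49×40)/(30×42) = 1960/1260
RPM_D = 1942 × 1960/1260 = 3806320/1260
≈ 3020.89 RPM

3020.89 RPM


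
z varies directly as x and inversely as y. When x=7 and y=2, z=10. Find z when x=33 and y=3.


z = k·x/y
Solve for k using the known point: k = z·y/x = 10×2/7 = 20/7 ≈ 2.8571
Now evaluate at x=33, y=3:
z = k × 33 / 3 = (20 × 33) / (7 × 3) = 660/21
≈ 31.4286

31.4286


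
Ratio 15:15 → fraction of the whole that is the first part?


Total parts = 15 + 15 = 30
First part: 15/30 = 1/2
= 1/2

1/2


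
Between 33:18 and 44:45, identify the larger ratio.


33/18 = 1.8333
44/45 = 0.9778
1.8333 > 0.9778, so 33:18 is greater
= 33:18

33:18


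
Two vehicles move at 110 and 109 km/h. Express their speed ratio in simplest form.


Ratio = 110:109
GCD = 1
Simplified = 110:109
Time ratio (same distance) = 109:110
Speed ratio = 110:109

110:109


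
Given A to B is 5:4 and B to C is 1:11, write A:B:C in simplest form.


Match B: multiply A:B by 1 → 5:4
Multiply B:C by 4 → 4:44
Combined: 5:4:44
GCD = 1
= 5:4:44

5:4:44


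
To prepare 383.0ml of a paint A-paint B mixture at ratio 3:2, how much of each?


Total parts = 3 + 2 = 5
paint A: 383.0 × 3/5 = 229.8ml
paint B: 383.0 × 2/5 = 153.2ml
= 229.8ml and 153.2ml

229.8ml and 153.2ml


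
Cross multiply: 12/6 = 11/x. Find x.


Cross multiply: 12 × x = 6 × 11
12x = 66
x = 66 / 12
= 5.50

5.50


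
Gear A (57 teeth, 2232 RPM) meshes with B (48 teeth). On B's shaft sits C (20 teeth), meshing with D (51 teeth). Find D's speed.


Stage 1: RPM_B = RPM_A × t_A/t_B = 2232 × 57/48 = 127224/48 = 2650.50
B and C share a shaft → RPM_C = RPM_B
Stage 2: RPM_D = RPM_C × t_C/t_D = RPM_A × (t_A×t_C)/(t_B×t_D)
Overall ratio = (57×20)/(48×51) = 1140/2448
RPM_D = 2232 × 1140/2448 = 2544480/2448
≈ 1039.41 RPM

1039.41 RPM


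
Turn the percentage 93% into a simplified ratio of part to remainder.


93% means 93 parts out of 100; remainder = 7
Part : remainder = 93:7
GCD = 1
= 93:7

93:7


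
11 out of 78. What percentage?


Percentage = (part / whole) × 100
= (11 / 78) × 100
≈ 14.10%

14.10%


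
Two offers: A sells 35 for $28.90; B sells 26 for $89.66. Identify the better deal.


Deal A: $28.90/35 = $0.8257/unit
Deal B: $89.66/26 = $3.4485/unit
A is cheaper per unit
= Deal A

Deal A


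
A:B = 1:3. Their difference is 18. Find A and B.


Let A = 1k, B = 3k.
3k - 1k = 18
2k = 18 → k = 18/2 = 9
A = 1×9 = 9, B = 3×9 = 27
= A = 9, B = 27

A = 9, B = 27


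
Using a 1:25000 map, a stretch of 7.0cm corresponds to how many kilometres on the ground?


Real distance = map distance × scale
= 7.0cm × 25000
= 175000 cm = 1750.0 m
= 1.750 km

1.750 km


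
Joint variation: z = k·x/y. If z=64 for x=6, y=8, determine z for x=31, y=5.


z = k·x/y
Solve for k using the known point: k = z·y/x = 64×8/6 = 512/6 ≈ 85.3333
Now evaluate at x=31, y=5:
z = k × 31 / 5 = (512 × 31) / (6 × 5) = 15872/30
≈ 529.0667

529.0667


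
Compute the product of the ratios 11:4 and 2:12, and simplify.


Compound ratio = (11×2) : (4×12)
= 22:48
GCD = 2
= 11:24

11:24


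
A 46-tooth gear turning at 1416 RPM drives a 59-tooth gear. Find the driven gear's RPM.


Gear ratio = 46:59 = 46:59
RPM_B = RPM_A × (teeth_A / teeth_B)
= 1416 × (46/59)
= 1104.0 RPM

1104.0 RPM


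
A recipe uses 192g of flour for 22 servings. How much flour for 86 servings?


Direct proportion: y/x = constant
k = 192/22 ≈ 8.7273
y₂ = k × 86 = 192 × 86 / 22 = 16512/22
≈ 750.55

750.55


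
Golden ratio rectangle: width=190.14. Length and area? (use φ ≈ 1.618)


φ = (1 + √5) / 2 ≈ 1.618
Length = width × φ = 190.14 × 1.618 = 307.64652
≈ 307.65
Area = width × length = 190.14 × 307.64652 = 58495.9093128 ≈ 58495.91
= Length: 307.65, Area: 58495.91

Length: 307.65, Area: 58495.91


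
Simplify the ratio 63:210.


GCD(63, 210) = 21
63/21 : 210/21
= 3:10

3:10


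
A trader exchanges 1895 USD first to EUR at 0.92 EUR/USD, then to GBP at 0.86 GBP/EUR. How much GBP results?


Step 1: 1895 USD × 0.92 = 1743.40 EUR
Step 2: 1743.40 EUR × 0.86 = 1499.32 GBP
Implied rate USD→GBP = 0.92 × 0.86 = 0.7912
= 1499.32 GBP

1499.32 GBP


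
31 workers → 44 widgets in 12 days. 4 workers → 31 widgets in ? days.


Days ∝ work / workers, so d₂ = d₁ × (m₁/m₂) × (w₂/w₁)
Workers factor (inverse): 31/4 = 7.7500
Work factor (direct): 31/44 ≈ 0.7045
d₂ = 12 × 31/4 × 31/44 = (12 × 31 × 31) / (4 × 44) = 11532/176
≈ 65.52 days

65.52 days


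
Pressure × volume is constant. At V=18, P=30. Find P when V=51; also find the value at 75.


Inverse proportion: x × y = constant
k = 18 × 30 = 540
At x=51: k/51 = 10.59
At x=75: k/75 = 7.20
= 10.59 and 7.20

10.59 and 7.20


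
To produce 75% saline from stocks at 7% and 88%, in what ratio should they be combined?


Let x parts of 7% mix with y parts of 88%.
7x + 88y = 75(x + y)
7x + 88y = 75x + 75y
x(7 - 75) = y(75 - 88)
x/y = (88 - 75)/(75 - 7) = 13/68
Simplify: 13:68
= 13:68

13:68


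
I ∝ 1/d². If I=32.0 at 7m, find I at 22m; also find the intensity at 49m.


I₁d₁² = I₂d₂²
I at 22m = 32.0 × (7/22)² = 32.0 × 49/484 = 1568/484 ≈ 3.2397
I at 49m = 32.0 × (7/49)² = 32.0 × 49/2401 = 1568/2401 ≈ 0.6531
= 3.2397 and 0.6531

3.2397 and 0.6531


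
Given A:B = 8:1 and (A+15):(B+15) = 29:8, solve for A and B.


Let A = 8k, B = 1k.
(8k + 15) / (1k + 15) = 29/8
Cross-multiply: 8(8k + 15) = 29(1k + 15)
64k + 120 = 29k + 435
64k - 29k = 435 - 120
35k = 315
k = 315/35 = 9
A = 8×9 = 72, B = 1×9 = 9
= A = 72, B = 9

A = 72, B = 9


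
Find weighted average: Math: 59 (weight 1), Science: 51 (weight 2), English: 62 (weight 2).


Numerator = 59×1 + 51×2 + 62×2
= 59 + 102 + 124
= 285
Total weight = 5
Weighted avg = 285/5
= 57.00

57.00


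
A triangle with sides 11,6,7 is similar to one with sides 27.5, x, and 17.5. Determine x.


Scale factor = 27.5/11 = 2.5
Missing side = 6 × 2.5
= 15.0

15.0


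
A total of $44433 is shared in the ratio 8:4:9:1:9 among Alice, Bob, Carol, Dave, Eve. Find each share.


Total parts = 8 + 4 + 9 + 1 + 9 = 31
Alice: 44433 × 8/31 = 11466.58
Bob: 44433 × 4/31 = 5733.29
Carol: 44433 × 9/31 = 12899.90
Dave: 44433 × 1/31 = 1433.32
Eve: 44433 × 9/31 = 12899.90
= Alice: $11466.58, Bob: $5733.29, Carol: $12899.90, Dave: $1433.32, Eve: $12899.90

Alice: $11466.58, Bob: $5733.29, Carol: $12899.90, Dave: $1433.32, Eve: $12899.90


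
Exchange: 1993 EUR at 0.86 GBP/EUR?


Amount × rate = 1993 × 0.86
= 1713.98 GBP

1713.98 GBP


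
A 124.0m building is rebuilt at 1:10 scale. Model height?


Model size = real / scale
= 124.0 / 10
= 12.4000 m

12.4000 m


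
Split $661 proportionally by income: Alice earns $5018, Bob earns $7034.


Total income = 5018 + 7034 = $12052
Alice: $661 × 5018/12052 = $275.22
Bob: $661 × 7034/12052 = $385.78
= Alice: $275.22, Bob: $385.78

Alice: $275.22, Bob: $385.78


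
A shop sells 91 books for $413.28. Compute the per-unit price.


Unit rate = total / quantity
= 413.28 / 91
= $4.54 per unit

$4.54 per unit


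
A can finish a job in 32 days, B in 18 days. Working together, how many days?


Rate of A = 1/32 per day
Rate of B = 1/18 per day
Combined rate = 1/32 + 1/18 = 50/576 ≈ 0.0868 per day
Days = 1 / combined rate = 576/50
= 11.52 days

11.52 days


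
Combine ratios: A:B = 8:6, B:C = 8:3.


Match B: multiply A:B by 8 → 64:48
Multiply B:C by 6 → 48:18
Combined: 64:48:18
GCD = 2
= 32:24:9

32:24:9


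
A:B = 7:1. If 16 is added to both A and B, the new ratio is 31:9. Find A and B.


Let A = 7k, B = 1k.
(7k + 16) / (1k + 16) = 31/9
Cross-multiply: 9(7k + 16) = 31(1k + 16)
63k + 144 = 31k + 496
63k - 31k = 496 - 144
32k = 352
k = 352/32 = 11
A = 7×11 = 77, B = 1×11 = 11
= A = 77, B = 11

A = 77, B = 11


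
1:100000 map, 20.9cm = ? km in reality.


Real distance = map distance × scale
= 20.9cm × 100000
= 2090000 cm = 20900.0 m
= 20.900 km

20.900 km


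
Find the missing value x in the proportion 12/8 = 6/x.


Cross multiply: 12 × x = 8 × 6
12x = 48
x = 48 / 12
= 4.00

4.00


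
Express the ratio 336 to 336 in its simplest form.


GCD(336, 336) = 336
336/336 : 336/336
= 1:1

1:1


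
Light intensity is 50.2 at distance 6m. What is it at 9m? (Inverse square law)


I₁d₁² = I₂d₂²
I₂ = I₁ × (d₁/d₂)²
= 50.2 × (6/9)²
= 50.2 × 36/81
= 1807.2/81
≈ 22.3111

22.3111


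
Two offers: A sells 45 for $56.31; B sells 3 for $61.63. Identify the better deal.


Deal A: $56.31/45 = $1.2513/unit
Deal B: $61.63/3 = $20.5433/unit
A is cheaper per unit
= Deal A

Deal A


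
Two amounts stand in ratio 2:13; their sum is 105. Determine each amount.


Let A = 2k, B = 13k.
2k + 13k = 105
15k = 105 → k = 105/15 = 7
A = 2×7 = 14, B = 13×7 = 91
= A = 14, B = 91

A = 14, B = 91


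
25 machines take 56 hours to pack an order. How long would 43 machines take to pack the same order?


Inverse proportion: x × y = constant
k = 25 × 56 = 1400
y₂ = k / 43 = 1400 / 43
= 32.56

32.56


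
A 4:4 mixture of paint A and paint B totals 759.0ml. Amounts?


Total parts = 4 + 4 = 8
paint A: 759.0 × 4/8 = 379.5ml
paint B: 759.0 × 4/8 = 379.5ml
= 379.5ml and 379.5ml

379.5ml and 379.5ml


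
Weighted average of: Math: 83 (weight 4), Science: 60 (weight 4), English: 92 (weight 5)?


Numerator = 83×4 + 60×4 + 92×5
= 332 + 240 + 460
= 1032
Total weight = 13
Weighted avg = 1032/13
= 79.38

79.38


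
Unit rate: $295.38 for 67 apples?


Unit rate = total / quantity
= 295.38 / 67
= $4.41 per unit

$4.41 per unit


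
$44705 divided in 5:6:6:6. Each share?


Total parts = 5 + 6 + 6 + 6 = 23
Part 1: 44705 × 5/23 = 9718.48
Part 2: 44705 × 6/23 = 11662.17
Part 3: 44705 × 6/23 = 11662.17
Part 4: 44705 × 6/23 = 11662.17
= Part 1: $9718.48, Part 2: $11662.17, Part 3: $11662.17, Part 4: $11662.17

Part 1: $9718.48, Part 2: $11662.17, Part 3: $11662.17, Part 4: $11662.17


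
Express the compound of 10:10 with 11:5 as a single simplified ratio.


Compound ratio = (10×11) : (10×5)
= 110:50
GCD = 10
= 11:5

11:5


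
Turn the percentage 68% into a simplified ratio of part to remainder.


68% means 68 parts out of 100; remainder = 32
Part : remainder = 68:32
GCD = 4
= 17:8

17:8


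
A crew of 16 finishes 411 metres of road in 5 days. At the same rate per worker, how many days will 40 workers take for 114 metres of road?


Days ∝ work / workers, so d₂ = d₁ × (m₁/m₂) × (w₂/w₁)
Workers factor (inverse): 16/40 = 0.4000
Work factor (direct): 114/411 ≈ 0.2774
d₂ = 5 × 16/40 × 114/411 = (5 × 16 × 114) / (40 × 411) = 9120/16440
≈ 0.55 days

0.55 days


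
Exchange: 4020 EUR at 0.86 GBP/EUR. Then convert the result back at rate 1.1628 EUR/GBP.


Amount × rate = 4020 × 0.86 = 3457.20 GBP
Round-trip: 3457.20 × 1.1628 = 4020.03 EUR
= 3457.20 GBP, then 4020.03 EUR

3457.20 GBP, then 4020.03 EUR


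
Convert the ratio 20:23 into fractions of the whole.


Total parts = 20 + 23 = 43
First part: 20/43 = 20/43
Second part: 23/43 = 23/43
= 20/43 and 23/43

20/43 and 23/43


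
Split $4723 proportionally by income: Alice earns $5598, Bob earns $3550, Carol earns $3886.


Total income = 5598 + 3550 + 3886 = $13034
Alice: $4723 × 5598/13034 = $2028.49
Bob: $4723 × 3550/13034 = $1286.38
Carol: $4723 × 3886/13034 = $1408.13
= Alice: $2028.49, Bob: $1286.38, Carol: $1408.13

Alice: $2028.49, Bob: $1286.38, Carol: $1408.13


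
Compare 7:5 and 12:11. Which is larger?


7/5 = 1.4000
12/11 = 1.0909
1.4000 > 1.0909, so 7:5 is greater
= 7:5

7:5


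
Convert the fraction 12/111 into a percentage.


Percentage = (part / whole) × 100
= (12 / 111) × 100
≈ 10.81%

10.81%


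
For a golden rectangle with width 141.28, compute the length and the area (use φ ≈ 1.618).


φ = (1 + √5) / 2 ≈ 1.618
Length = width × φ = 141.28 × 1.618 = 228.59104
≈ 228.59
Area = width × length = 141.28 × 228.59104 = 32295.3421312 ≈ 32295.34
= Length: 228.59, Area: 32295.34

Length: 228.59, Area: 32295.34


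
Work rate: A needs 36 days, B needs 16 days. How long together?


Rate of A = 1/36 per day
Rate of B = 1/16 per day
Combined rate = 1/36 + 1/16 = 52/576 ≈ 0.0903 per day
Days = 1 / combined rate = 576/52
≈ 11.08 days

11.08 days


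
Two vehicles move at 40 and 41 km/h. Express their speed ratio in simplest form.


Ratio = 40:41
GCD = 1
Simplified = 40:41
Time ratio (same distance) = 41:40
Speed ratio = 40:41

40:41


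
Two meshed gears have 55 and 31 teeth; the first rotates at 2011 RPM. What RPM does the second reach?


Gear ratio = 55:31 = 55:31
RPM_B = RPM_A × (teeth_A / teeth_B)
= 2011 × (55/31)
= 3567.9 RPM

3567.9 RPM


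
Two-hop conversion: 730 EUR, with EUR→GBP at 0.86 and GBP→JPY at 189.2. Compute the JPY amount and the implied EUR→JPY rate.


Step 1: 730 EUR × 0.86 = 627.80 GBP
Step 2: 627.80 GBP × 189.2 = 118779.76 JPY
Implied rate EUR→JPY = 0.86 × 189.2 = 162.7120
= 118779.76 JPY; implied rate 162.7120 JPY/EUR

118779.76 JPY; implied rate 162.7120 JPY/EUR


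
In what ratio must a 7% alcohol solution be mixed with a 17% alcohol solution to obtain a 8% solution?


Let x parts of 7% mix with y parts of 17%.
7x + 17y = 8(x + y)
7x + 17y = 8x + 8y
x(7 - 8) = y(8 - 17)
x/y = (17 - 8)/(8 - 7) = 9/1
Simplify: 9:1
= 9:1

9:1


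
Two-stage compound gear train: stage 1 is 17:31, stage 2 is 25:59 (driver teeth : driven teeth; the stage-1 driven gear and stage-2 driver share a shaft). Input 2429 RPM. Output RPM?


Stage 1: RPM_B = RPM_A × t_A/t_B = 2429 × 17/31 = 41293/31 ≈ 1332.03
B and C share a shaft → RPM_C = RPM_B
Stage 2: RPM_D = RPM_C × t_C/t_D = RPM_A × (t_A×t_C)/(t_B×t_D)
Overall ratio = (17×25)/(31×59) = 425/1829
RPM_D = 2429 × 425/1829 = 1032325/1829
≈ 564.42 RPM

564.42 RPM


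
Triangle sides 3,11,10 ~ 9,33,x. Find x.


Scale factor = 9/3 = 3
Missing side = 10 × 3
= 30.0

30.0


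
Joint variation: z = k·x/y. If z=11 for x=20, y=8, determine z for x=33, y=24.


z = k·x/y
Solve for k using the known point: k = z·y/x = 11×8/20 = 88/20 = 4.4000
Now evaluate at x=33, y=24:
z = k × 33 / 24 = (88 × 33) / (20 × 24) = 2904/480
= 6.0500

6.0500


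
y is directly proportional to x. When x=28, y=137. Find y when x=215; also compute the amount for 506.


Direct proportion: y/x = constant
k = 137/28 ≈ 4.8929
y at x=215: k × 215 = 137 × 215 / 28 = 29455/28 ≈ 1051.96
y at x=506: k × 506 = 137 × 506 / 28 = 69322/28 ≈ 2475.79
= 1051.96 and 2475.79

1051.96 and 2475.79
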